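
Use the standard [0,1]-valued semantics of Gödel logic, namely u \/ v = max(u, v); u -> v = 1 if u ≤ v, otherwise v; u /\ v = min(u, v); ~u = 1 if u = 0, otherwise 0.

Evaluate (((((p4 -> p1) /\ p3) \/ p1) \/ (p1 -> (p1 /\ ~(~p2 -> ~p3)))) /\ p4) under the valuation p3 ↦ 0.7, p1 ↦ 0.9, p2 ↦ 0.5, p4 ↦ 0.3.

0.30

(p4 -> p1): 0.3 ≤ 0.9, so result = 1
((p4 -> p1) /\ p3) = min(1, 0.7) = 0.7
(((p4 -> p1) /\ p3) \/ p1) = max(0.7, 0.9) = 0.9
~p2: Gödel ¬ of 0.5 = 0 (operand ≠ 0)
~p3: Gödel ¬ of 0.7 = 0 (operand ≠ 0)
(~p2 -> ~p3): 0 ≤ 0, so result = 1
~(~p2 -> ~p3): Gödel ¬ of 1 = 0 (operand ≠ 0)
(p1 /\ ~(~p2 -> ~p3)) = min(0.9, 0) = 0
(p1 -> (p1 /\ ~(~p2 -> ~p3))): 0.9 > 0, so result = 0
((((p4 -> p1) /\ p3) \/ p1) \/ (p1 -> (p1 /\ ~(~p2 -> ~p3)))) = max(0.9, 0) = 0.9
(((((p4 -> p1) /\ p3) \/ p1) \/ (p1 -> (p1 /\ ~(~p2 -> ~p3)))) /\ p4) = min(0.9, 0.3) = 0.3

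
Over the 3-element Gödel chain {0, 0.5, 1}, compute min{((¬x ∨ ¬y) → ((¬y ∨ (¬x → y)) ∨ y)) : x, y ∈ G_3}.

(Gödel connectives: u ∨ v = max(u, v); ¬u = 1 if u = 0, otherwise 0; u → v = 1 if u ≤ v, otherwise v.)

0.50

The minimum is attained at x = 0, y = 0.5:
  ¬x: Gödel ¬ of 0 = 1 (operand is 0)
  ¬y: Gödel ¬ of 0.5 = 0 (operand ≠ 0)
  (¬x ∨ ¬y) = max(1, 0) = 1
  ¬y: Gödel ¬ of 0.5 = 0 (operand ≠ 0)
  ¬x: Gödel ¬ of 0 = 1 (operand is 0)
  (¬x → y): 1 > 0.5, so result = 0.5
  (¬y ∨ (¬x → y)) = max(0, 0.5) = 0.5
  ((¬y ∨ (¬x → y)) ∨ y) = max(0.5, 0.5) = 0.5
  ((¬x ∨ ¬y) → ((¬y ∨ (¬x → y)) ∨ y)): 1 > 0.5, so result = 0.5
Checking all 9 assignments confirms none give a value below 0.50.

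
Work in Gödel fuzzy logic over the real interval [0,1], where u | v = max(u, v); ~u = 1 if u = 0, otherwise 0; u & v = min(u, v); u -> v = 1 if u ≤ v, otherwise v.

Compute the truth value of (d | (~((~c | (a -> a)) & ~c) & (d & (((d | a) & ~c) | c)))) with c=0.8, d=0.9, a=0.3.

~c: Gödel ¬ of 0.8 = 0 (operand ≠ 0)
(a -> a): 0.3 ≤ 0.3, so result = 1
(~c | (a -> a)) = max(0, 1) = 1
~c: Gödel ¬ of 0.8 = 0 (operand ≠ 0)
((~c | (a -> a)) & ~c) = min(1, 0) = 0
~((~c | (a -> a)) & ~c): Gödel ¬ of 0 = 1 (operand is 0)
(d | a) = max(0.9, 0.3) = 0.9
~c: Gödel ¬ of 0.8 = 0 (operand ≠ 0)
((d | a) & ~c) = min(0.9, 0) = 0
(((d | a) & ~c) | c) = max(0, 0.8) = 0.8
(d & (((d | a) & ~c) | c)) = min(0.9, 0.8) = 0.8
(~((~c | (a -> a)) & ~c) & (d & (((d | a) & ~c) | c))) = min(1, 0.8) = 0.8
(d | (~((~c | (a -> a)) & ~c) & (d & (((d | a) & ~c) | c)))) = max(0.9, 0.8) = 0.9

0.90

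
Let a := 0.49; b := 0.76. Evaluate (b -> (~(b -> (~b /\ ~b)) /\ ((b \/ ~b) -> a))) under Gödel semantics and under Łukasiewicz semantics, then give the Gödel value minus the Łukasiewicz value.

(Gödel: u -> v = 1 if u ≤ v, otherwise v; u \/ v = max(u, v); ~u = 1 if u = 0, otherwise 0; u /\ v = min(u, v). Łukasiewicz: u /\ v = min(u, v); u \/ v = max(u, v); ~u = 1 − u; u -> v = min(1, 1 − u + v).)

Gödel evaluation:
  ~b: Gödel ¬ of 0.76 = 0 (operand ≠ 0)
  ~b: Gödel ¬ of 0.76 = 0 (operand ≠ 0)
  (~b /\ ~b) = min(0, 0) = 0
  (b -> (~b /\ ~b)): 0.76 > 0, so result = 0
  ~(b -> (~b /\ ~b)): Gödel ¬ of 0 = 1 (operand is 0)
  ~b: Gödel ¬ of 0.76 = 0 (operand ≠ 0)
  (b \/ ~b) = max(0.76, 0) = 0.76
  ((b \/ ~b) -> a): 0.76 > 0.49, so result = 0.49
  (~(b -> (~b /\ ~b)) /\ ((b \/ ~b) -> a)) = min(1, 0.49) = 0.49
  (b -> (~(b -> (~b /\ ~b)) /\ ((b \/ ~b) -> a))): 0.76 > 0.49, so result = 0.49
  Gödel value = 0.49
Łukasiewicz evaluation:
  ~b: Łukasiewicz ¬ gives 1 − 0.76 = 0.24
  ~b: Łukasiewicz ¬ gives 1 − 0.76 = 0.24
  (~b /\ ~b) = min(0.24, 0.24) = 0.24
  (b -> (~b /\ ~b)): min(1, 1 − 0.76 + 0.24) = 0.48
  ~(b -> (~b /\ ~b)): Łukasiewicz ¬ gives 1 − 0.48 = 0.52
  ~b: Łukasiewicz ¬ gives 1 − 0.76 = 0.24
  (b \/ ~b) = max(0.76, 0.24) = 0.76
  ((b \/ ~b) -> a): min(1, 1 − 0.76 + 0.49) = 0.73
  (~(b -> (~b /\ ~b)) /\ ((b \/ ~b) -> a)) = min(0.52, 0.73) = 0.52
  (b -> (~(b -> (~b /\ ~b)) /\ ((b \/ ~b) -> a))): min(1, 1 − 0.76 + 0.52) = 0.76
  Łukasiewicz value = 0.76
Difference: 0.49 − 0.76 = -0.27

-0.27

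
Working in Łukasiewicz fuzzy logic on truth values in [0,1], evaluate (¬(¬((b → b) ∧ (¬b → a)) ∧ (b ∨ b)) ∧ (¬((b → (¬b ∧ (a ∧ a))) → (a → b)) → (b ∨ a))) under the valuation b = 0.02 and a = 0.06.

0.98

(b → b): min(1, 1 − 0.02 + 0.02) = 1
¬b: Łukasiewicz ¬ gives 1 − 0.02 = 0.98
(¬b → a): min(1, 1 − 0.98 + 0.06) = 0.08
((b → b) ∧ (¬b → a)) = min(1, 0.08) = 0.08
¬((b → b) ∧ (¬b → a)): Łukasiewicz ¬ gives 1 − 0.08 = 0.92
(b ∨ b) = max(0.02, 0.02) = 0.02
(¬((b → b) ∧ (¬b → a)) ∧ (b ∨ b)) = min(0.92, 0.02) = 0.02
¬(¬((b → b) ∧ (¬b → a)) ∧ (b ∨ b)): Łukasiewicz ¬ gives 1 − 0.02 = 0.98
¬b: Łukasiewicz ¬ gives 1 − 0.02 = 0.98
(a ∧ a) = min(0.06, 0.06) = 0.06
(¬b ∧ (a ∧ a)) = min(0.98, 0.06) = 0.06
(b → (¬b ∧ (a ∧ a))): min(1, 1 − 0.02 + 0.06) = 1
(a → b): min(1, 1 − 0.06 + 0.02) = 0.96
((b → (¬b ∧ (a ∧ a))) → (a → b)): min(1, 1 − 1 + 0.96) = 0.96
¬((b → (¬b ∧ (a ∧ a))) → (a → b)): Łukasiewicz ¬ gives 1 − 0.96 = 0.04
(b ∨ a) = max(0.02, 0.06) = 0.06
(¬((b → (¬b ∧ (a ∧ a))) → (a → b)) → (b ∨ a)): min(1, 1 − 0.04 + 0.06) = 1
(¬(¬((b → b) ∧ (¬b → a)) ∧ (b ∨ b)) ∧ (¬((b → (¬b ∧ (a ∧ a))) → (a → b)) → (b ∨ a))) = min(0.98, 1) = 0.98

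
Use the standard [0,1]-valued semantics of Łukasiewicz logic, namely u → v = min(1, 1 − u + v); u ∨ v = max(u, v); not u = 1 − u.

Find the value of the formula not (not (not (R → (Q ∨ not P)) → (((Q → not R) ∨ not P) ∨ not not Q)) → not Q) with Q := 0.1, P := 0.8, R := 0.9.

0.00

not P: Łukasiewicz ¬ gives 1 − 0.8 = 0.2
(Q ∨ not P) = max(0.1, 0.2) = 0.2
(R → (Q ∨ not P)): min(1, 1 − 0.9 + 0.2) = 0.3
not (R → (Q ∨ not P)): Łukasiewicz ¬ gives 1 − 0.3 = 0.7
not R: Łukasiewicz ¬ gives 1 − 0.9 = 0.1
(Q → not R): min(1, 1 − 0.1 + 0.1) = 1
not P: Łukasiewicz ¬ gives 1 − 0.8 = 0.2
((Q → not R) ∨ not P) = max(1, 0.2) = 1
not Q: Łukasiewicz ¬ gives 1 − 0.1 = 0.9
not not Q: Łukasiewicz ¬ gives 1 − 0.9 = 0.1
(((Q → not R) ∨ not P) ∨ not not Q) = max(1, 0.1) = 1
(not (R → (Q ∨ not P)) → (((Q → not R) ∨ not P) ∨ not not Q)): min(1, 1 − 0.7 + 1) = 1
not (not (R → (Q ∨ not P)) → (((Q → not R) ∨ not P) ∨ not not Q)): Łukasiewicz ¬ gives 1 − 1 = 0
not Q: Łukasiewicz ¬ gives 1 − 0.1 = 0.9
(not (not (R → (Q ∨ not P)) → (((Q → not R) ∨ not P) ∨ not not Q)) → not Q): min(1, 1 − 0 + 0.9) = 1
not (not (not (R → (Q ∨ not P)) → (((Q → not R) ∨ not P) ∨ not not Q)) → not Q): Łukasiewicz ¬ gives 1 − 1 = 0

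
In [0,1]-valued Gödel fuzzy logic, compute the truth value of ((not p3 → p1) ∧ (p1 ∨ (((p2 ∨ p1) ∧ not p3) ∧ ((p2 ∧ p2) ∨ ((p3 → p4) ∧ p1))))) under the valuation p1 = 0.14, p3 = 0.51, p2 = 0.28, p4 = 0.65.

not p3: Gödel ¬ of 0.51 = 0 (operand ≠ 0)
(not p3 → p1): 0 ≤ 0.14, so result = 1
(p2 ∨ p1) = max(0.28, 0.14) = 0.28
not p3: Gödel ¬ of 0.51 = 0 (operand ≠ 0)
((p2 ∨ p1) ∧ not p3) = min(0.28, 0) = 0
(p2 ∧ p2) = min(0.28, 0.28) = 0.28
(p3 → p4): 0.51 ≤ 0.65, so result = 1
((p3 → p4) ∧ p1) = min(1, 0.14) = 0.14
((p2 ∧ p2) ∨ ((p3 → p4) ∧ p1)) = max(0.28, 0.14) = 0.28
(((p2 ∨ p1) ∧ not p3) ∧ ((p2 ∧ p2) ∨ ((p3 → p4) ∧ p1))) = min(0, 0.28) = 0
(p1 ∨ (((p2 ∨ p1) ∧ not p3) ∧ ((p2 ∧ p2) ∨ ((p3 → p4) ∧ p1)))) = max(0.14, 0) = 0.14
((not p3 → p1) ∧ (p1 ∨ (((p2 ∨ p1) ∧ not p3) ∧ ((p2 ∧ p2) ∨ ((p3 → p4) ∧ p1))))) = min(1, 0.14) = 0.14

0.14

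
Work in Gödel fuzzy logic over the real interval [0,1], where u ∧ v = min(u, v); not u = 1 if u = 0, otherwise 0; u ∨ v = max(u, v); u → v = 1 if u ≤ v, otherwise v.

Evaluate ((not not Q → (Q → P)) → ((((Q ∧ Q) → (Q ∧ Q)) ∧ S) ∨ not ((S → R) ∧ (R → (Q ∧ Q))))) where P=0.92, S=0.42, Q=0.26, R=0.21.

0.42

not Q: Gödel ¬ of 0.26 = 0 (operand ≠ 0)
not not Q: Gödel ¬ of 0 = 1 (operand is 0)
(Q → P): 0.26 ≤ 0.92, so result = 1
(not not Q → (Q → P)): 1 ≤ 1, so result = 1
(Q ∧ Q) = min(0.26, 0.26) = 0.26
(Q ∧ Q) = min(0.26, 0.26) = 0.26
((Q ∧ Q) → (Q ∧ Q)): 0.26 ≤ 0.26, so result = 1
(((Q ∧ Q) → (Q ∧ Q)) ∧ S) = min(1, 0.42) = 0.42
(S → R): 0.42 > 0.21, so result = 0.21
(Q ∧ Q) = min(0.26, 0.26) = 0.26
(R → (Q ∧ Q)): 0.21 ≤ 0.26, so result = 1
((S → R) ∧ (R → (Q ∧ Q))) = min(0.21, 1) = 0.21
not ((S → R) ∧ (R → (Q ∧ Q))): Gödel ¬ of 0.21 = 0 (operand ≠ 0)
((((Q ∧ Q) → (Q ∧ Q)) ∧ S) ∨ not ((S → R) ∧ (R → (Q ∧ Q)))) = max(0.42, 0) = 0.42
((not not Q → (Q → P)) → ((((Q ∧ Q) → (Q ∧ Q)) ∧ S) ∨ not ((S → R) ∧ (R → (Q ∧ Q))))): 1 > 0.42, so result = 0.42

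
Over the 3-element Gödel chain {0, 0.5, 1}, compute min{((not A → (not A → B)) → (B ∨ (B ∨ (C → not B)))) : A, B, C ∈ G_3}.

The minimum is attained at A = 0.5, B = 0.5, C = 0.5:
  not A: Gödel ¬ of 0.5 = 0 (operand ≠ 0)
  not A: Gödel ¬ of 0.5 = 0 (operand ≠ 0)
  (not A → B): 0 ≤ 0.5, so result = 1
  (not A → (not A → B)): 0 ≤ 1, so result = 1
  not B: Gödel ¬ of 0.5 = 0 (operand ≠ 0)
  (C → not B): 0.5 > 0, so result = 0
  (B ∨ (C → not B)) = max(0.5, 0) = 0.5
  (B ∨ (B ∨ (C → not B))) = max(0.5, 0.5) = 0.5
  ((not A → (not A → B)) → (B ∨ (B ∨ (C → not B)))): 1 > 0.5, so result = 0.5
Checking all 27 assignments confirms none give a value below 0.50.

0.50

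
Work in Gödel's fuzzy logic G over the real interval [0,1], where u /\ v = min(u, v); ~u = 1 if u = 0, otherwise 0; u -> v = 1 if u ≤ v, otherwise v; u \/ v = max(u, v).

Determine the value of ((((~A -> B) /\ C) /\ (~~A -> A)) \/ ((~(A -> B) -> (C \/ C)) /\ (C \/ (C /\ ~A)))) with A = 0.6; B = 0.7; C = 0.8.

~A: Gödel ¬ of 0.6 = 0 (operand ≠ 0)
(~A -> B): 0 ≤ 0.7, so result = 1
((~A -> B) /\ C) = min(1, 0.8) = 0.8
~A: Gödel ¬ of 0.6 = 0 (operand ≠ 0)
~~A: Gödel ¬ of 0 = 1 (operand is 0)
(~~A -> A): 1 > 0.6, so result = 0.6
(((~A -> B) /\ C) /\ (~~A -> A)) = min(0.8, 0.6) = 0.6
(A -> B): 0.6 ≤ 0.7, so result = 1
~(A -> B): Gödel ¬ of 1 = 0 (operand ≠ 0)
(C \/ C) = max(0.8, 0.8) = 0.8
(~(A -> B) -> (C \/ C)): 0 ≤ 0.8, so result = 1
~A: Gödel ¬ of 0.6 = 0 (operand ≠ 0)
(C /\ ~A) = min(0.8, 0) = 0
(C \/ (C /\ ~A)) = max(0.8, 0) = 0.8
((~(A -> B) -> (C \/ C)) /\ (C \/ (C /\ ~A))) = min(1, 0.8) = 0.8
((((~A -> B) /\ C) /\ (~~A -> A)) \/ ((~(A -> B) -> (C \/ C)) /\ (C \/ (C /\ ~A)))) = max(0.6, 0.8) = 0.8

0.80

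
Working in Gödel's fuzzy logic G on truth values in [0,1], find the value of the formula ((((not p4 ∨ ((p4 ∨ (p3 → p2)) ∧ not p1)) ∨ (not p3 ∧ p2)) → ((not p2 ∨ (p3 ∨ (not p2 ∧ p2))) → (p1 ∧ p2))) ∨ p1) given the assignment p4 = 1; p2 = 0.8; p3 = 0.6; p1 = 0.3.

1.00

not p4: Gödel ¬ of 1 = 0 (operand ≠ 0)
(p3 → p2): 0.6 ≤ 0.8, so result = 1
(p4 ∨ (p3 → p2)) = max(1, 1) = 1
not p1: Gödel ¬ of 0.3 = 0 (operand ≠ 0)
((p4 ∨ (p3 → p2)) ∧ not p1) = min(1, 0) = 0
(not p4 ∨ ((p4 ∨ (p3 → p2)) ∧ not p1)) = max(0, 0) = 0
not p3: Gödel ¬ of 0.6 = 0 (operand ≠ 0)
(not p3 ∧ p2) = min(0, 0.8) = 0
((not p4 ∨ ((p4 ∨ (p3 → p2)) ∧ not p1)) ∨ (not p3 ∧ p2)) = max(0, 0) = 0
not p2: Gödel ¬ of 0.8 = 0 (operand ≠ 0)
not p2: Gödel ¬ of 0.8 = 0 (operand ≠ 0)
(not p2 ∧ p2) = min(0, 0.8) = 0
(p3 ∨ (not p2 ∧ p2)) = max(0.6, 0) = 0.6
(not p2 ∨ (p3 ∨ (not p2 ∧ p2))) = max(0, 0.6) = 0.6
(p1 ∧ p2) = min(0.3, 0.8) = 0.3
((not p2 ∨ (p3 ∨ (not p2 ∧ p2))) → (p1 ∧ p2)): 0.6 > 0.3, so result = 0.3
(((not p4 ∨ ((p4 ∨ (p3 → p2)) ∧ not p1)) ∨ (not p3 ∧ p2)) → ((not p2 ∨ (p3 ∨ (not p2 ∧ p2))) → (p1 ∧ p2))): 0 ≤ 0.3, so result = 1
((((not p4 ∨ ((p4 ∨ (p3 → p2)) ∧ not p1)) ∨ (not p3 ∧ p2)) → ((not p2 ∨ (p3 ∨ (not p2 ∧ p2))) → (p1 ∧ p2))) ∨ p1) = max(1, 0.3) = 1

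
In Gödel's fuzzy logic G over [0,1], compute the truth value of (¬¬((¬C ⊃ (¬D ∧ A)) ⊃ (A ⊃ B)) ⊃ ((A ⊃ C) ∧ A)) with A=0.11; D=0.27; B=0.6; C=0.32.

¬C: Gödel ¬ of 0.32 = 0 (operand ≠ 0)
¬D: Gödel ¬ of 0.27 = 0 (operand ≠ 0)
(¬D ∧ A) = min(0, 0.11) = 0
(¬C ⊃ (¬D ∧ A)): 0 ≤ 0, so result = 1
(A ⊃ B): 0.11 ≤ 0.6, so result = 1
((¬C ⊃ (¬D ∧ A)) ⊃ (A ⊃ B)): 1 ≤ 1, so result = 1
¬((¬C ⊃ (¬D ∧ A)) ⊃ (A ⊃ B)): Gödel ¬ of 1 = 0 (operand ≠ 0)
¬¬((¬C ⊃ (¬D ∧ A)) ⊃ (A ⊃ B)): Gödel ¬ of 0 = 1 (operand is 0)
(A ⊃ C): 0.11 ≤ 0.32, so result = 1
((A ⊃ C) ∧ A) = min(1, 0.11) = 0.11
(¬¬((¬C ⊃ (¬D ∧ A)) ⊃ (A ⊃ B)) ⊃ ((A ⊃ C) ∧ A)): 1 > 0.11, so result = 0.11

0.11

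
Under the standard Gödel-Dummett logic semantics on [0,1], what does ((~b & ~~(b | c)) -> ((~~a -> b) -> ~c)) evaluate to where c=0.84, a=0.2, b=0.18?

~b: Gödel ¬ of 0.18 = 0 (operand ≠ 0)
(b | c) = max(0.18, 0.84) = 0.84
~(b | c): Gödel ¬ of 0.84 = 0 (operand ≠ 0)
~~(b | c): Gödel ¬ of 0 = 1 (operand is 0)
(~b & ~~(b | c)) = min(0, 1) = 0
~a: Gödel ¬ of 0.2 = 0 (operand ≠ 0)
~~a: Gödel ¬ of 0 = 1 (operand is 0)
(~~a -> b): 1 > 0.18, so result = 0.18
~c: Gödel ¬ of 0.84 = 0 (operand ≠ 0)
((~~a -> b) -> ~c): 0.18 > 0, so result = 0
((~b & ~~(b | c)) -> ((~~a -> b) -> ~c)): 0 ≤ 0, so result = 1

1.00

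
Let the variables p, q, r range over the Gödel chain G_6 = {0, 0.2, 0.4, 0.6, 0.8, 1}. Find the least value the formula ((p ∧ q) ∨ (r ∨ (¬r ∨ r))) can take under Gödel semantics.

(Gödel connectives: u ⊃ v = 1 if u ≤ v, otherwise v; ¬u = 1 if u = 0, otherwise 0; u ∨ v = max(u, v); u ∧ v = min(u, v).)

0.20

The minimum is attained at p = 0, q = 0, r = 0.2:
  (p ∧ q) = min(0, 0) = 0
  ¬r: Gödel ¬ of 0.2 = 0 (operand ≠ 0)
  (¬r ∨ r) = max(0, 0.2) = 0.2
  (r ∨ (¬r ∨ r)) = max(0.2, 0.2) = 0.2
  ((p ∧ q) ∨ (r ∨ (¬r ∨ r))) = max(0, 0.2) = 0.2
Checking all 216 assignments confirms none give a value below 0.20.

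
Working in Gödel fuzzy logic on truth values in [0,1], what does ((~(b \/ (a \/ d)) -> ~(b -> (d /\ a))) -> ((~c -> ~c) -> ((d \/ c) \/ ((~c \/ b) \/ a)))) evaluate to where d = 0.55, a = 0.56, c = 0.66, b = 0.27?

0.66

(a \/ d) = max(0.56, 0.55) = 0.56
(b \/ (a \/ d)) = max(0.27, 0.56) = 0.56
~(b \/ (a \/ d)): Gödel ¬ of 0.56 = 0 (operand ≠ 0)
(d /\ a) = min(0.55, 0.56) = 0.55
(b -> (d /\ a)): 0.27 ≤ 0.55, so result = 1
~(b -> (d /\ a)): Gödel ¬ of 1 = 0 (operand ≠ 0)
(~(b \/ (a \/ d)) -> ~(b -> (d /\ a))): 0 ≤ 0, so result = 1
~c: Gödel ¬ of 0.66 = 0 (operand ≠ 0)
~c: Gödel ¬ of 0.66 = 0 (operand ≠ 0)
(~c -> ~c): 0 ≤ 0, so result = 1
(d \/ c) = max(0.55, 0.66) = 0.66
~c: Gödel ¬ of 0.66 = 0 (operand ≠ 0)
(~c \/ b) = max(0, 0.27) = 0.27
((~c \/ b) \/ a) = max(0.27, 0.56) = 0.56
((d \/ c) \/ ((~c \/ b) \/ a)) = max(0.66, 0.56) = 0.66
((~c -> ~c) -> ((d \/ c) \/ ((~c \/ b) \/ a))): 1 > 0.66, so result = 0.66
((~(b \/ (a \/ d)) -> ~(b -> (d /\ a))) -> ((~c -> ~c) -> ((d \/ c) \/ ((~c \/ b) \/ a)))): 1 > 0.66, so result = 0.66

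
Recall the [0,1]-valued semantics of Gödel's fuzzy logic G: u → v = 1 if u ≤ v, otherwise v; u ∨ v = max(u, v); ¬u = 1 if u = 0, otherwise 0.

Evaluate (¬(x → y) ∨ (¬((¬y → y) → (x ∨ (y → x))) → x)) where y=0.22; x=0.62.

1.00

(x → y): 0.62 > 0.22, so result = 0.22
¬(x → y): Gödel ¬ of 0.22 = 0 (operand ≠ 0)
¬y: Gödel ¬ of 0.22 = 0 (operand ≠ 0)
(¬y → y): 0 ≤ 0.22, so result = 1
(y → x): 0.22 ≤ 0.62, so result = 1
(x ∨ (y → x)) = max(0.62, 1) = 1
((¬y → y) → (x ∨ (y → x))): 1 ≤ 1, so result = 1
¬((¬y → y) → (x ∨ (y → x))): Gödel ¬ of 1 = 0 (operand ≠ 0)
(¬((¬y → y) → (x ∨ (y → x))) → x): 0 ≤ 0.62, so result = 1
(¬(x → y) ∨ (¬((¬y → y) → (x ∨ (y → x))) → x)) = max(0, 1) = 1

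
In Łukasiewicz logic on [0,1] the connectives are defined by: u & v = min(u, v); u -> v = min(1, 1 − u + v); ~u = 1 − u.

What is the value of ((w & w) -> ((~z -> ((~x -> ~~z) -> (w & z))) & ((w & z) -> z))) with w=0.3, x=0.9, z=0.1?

(w & w) = min(0.3, 0.3) = 0.3
~z: Łukasiewicz ¬ gives 1 − 0.1 = 0.9
~x: Łukasiewicz ¬ gives 1 − 0.9 = 0.1
~z: Łukasiewicz ¬ gives 1 − 0.1 = 0.9
~~z: Łukasiewicz ¬ gives 1 − 0.9 = 0.1
(~x -> ~~z): min(1, 1 − 0.1 + 0.1) = 1
(w & z) = min(0.3, 0.1) = 0.1
((~x -> ~~z) -> (w & z)): min(1, 1 − 1 + 0.1) = 0.1
(~z -> ((~x -> ~~z) -> (w & z))): min(1, 1 − 0.9 + 0.1) = 0.2
(w & z) = min(0.3, 0.1) = 0.1
((w & z) -> z): min(1, 1 − 0.1 + 0.1) = 1
((~z -> ((~x -> ~~z) -> (w & z))) & ((w & z) -> z)) = min(0.2, 1) = 0.2
((w & w) -> ((~z -> ((~x -> ~~z) -> (w & z))) & ((w & z) -> z))): min(1, 1 − 0.3 + 0.2) = 0.9

0.90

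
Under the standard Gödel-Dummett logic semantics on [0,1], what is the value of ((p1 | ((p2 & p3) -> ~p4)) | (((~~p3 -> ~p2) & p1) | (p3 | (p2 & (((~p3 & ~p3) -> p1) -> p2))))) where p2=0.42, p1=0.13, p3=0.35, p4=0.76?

0.42

(p2 & p3) = min(0.42, 0.35) = 0.35
~p4: Gödel ¬ of 0.76 = 0 (operand ≠ 0)
((p2 & p3) -> ~p4): 0.35 > 0, so result = 0
(p1 | ((p2 & p3) -> ~p4)) = max(0.13, 0) = 0.13
~p3: Gödel ¬ of 0.35 = 0 (operand ≠ 0)
~~p3: Gödel ¬ of 0 = 1 (operand is 0)
~p2: Gödel ¬ of 0.42 = 0 (operand ≠ 0)
(~~p3 -> ~p2): 1 > 0, so result = 0
((~~p3 -> ~p2) & p1) = min(0, 0.13) = 0
~p3: Gödel ¬ of 0.35 = 0 (operand ≠ 0)
~p3: Gödel ¬ of 0.35 = 0 (operand ≠ 0)
(~p3 & ~p3) = min(0, 0) = 0
((~p3 & ~p3) -> p1): 0 ≤ 0.13, so result = 1
(((~p3 & ~p3) -> p1) -> p2): 1 > 0.42, so result = 0.42
(p2 & (((~p3 & ~p3) -> p1) -> p2)) = min(0.42, 0.42) = 0.42
(p3 | (p2 & (((~p3 & ~p3) -> p1) -> p2))) = max(0.35, 0.42) = 0.42
(((~~p3 -> ~p2) & p1) | (p3 | (p2 & (((~p3 & ~p3) -> p1) -> p2)))) = max(0, 0.42) = 0.42
((p1 | ((p2 & p3) -> ~p4)) | (((~~p3 -> ~p2) & p1) | (p3 | (p2 & (((~p3 & ~p3) -> p1) -> p2))))) = max(0.13, 0.42) = 0.42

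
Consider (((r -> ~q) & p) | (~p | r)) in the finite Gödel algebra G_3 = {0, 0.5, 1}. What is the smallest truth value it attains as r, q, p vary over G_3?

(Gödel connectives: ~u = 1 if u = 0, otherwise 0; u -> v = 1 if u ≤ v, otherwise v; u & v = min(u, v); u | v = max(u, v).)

0.50

The minimum is attained at r = 0, q = 0, p = 0.5:
  ~q: Gödel ¬ of 0 = 1 (operand is 0)
  (r -> ~q): 0 ≤ 1, so result = 1
  ((r -> ~q) & p) = min(1, 0.5) = 0.5
  ~p: Gödel ¬ of 0.5 = 0 (operand ≠ 0)
  (~p | r) = max(0, 0) = 0
  (((r -> ~q) & p) | (~p | r)) = max(0.5, 0) = 0.5
Checking all 27 assignments confirms none give a value below 0.50.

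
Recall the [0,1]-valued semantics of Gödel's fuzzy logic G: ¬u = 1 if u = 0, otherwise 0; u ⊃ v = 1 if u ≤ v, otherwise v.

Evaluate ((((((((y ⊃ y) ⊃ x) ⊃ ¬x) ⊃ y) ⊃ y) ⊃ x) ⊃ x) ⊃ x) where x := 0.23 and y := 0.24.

(y ⊃ y): 0.24 ≤ 0.24, so result = 1
((y ⊃ y) ⊃ x): 1 > 0.23, so result = 0.23
¬x: Gödel ¬ of 0.23 = 0 (operand ≠ 0)
(((y ⊃ y) ⊃ x) ⊃ ¬x): 0.23 > 0, so result = 0
((((y ⊃ y) ⊃ x) ⊃ ¬x) ⊃ y): 0 ≤ 0.24, so result = 1
(((((y ⊃ y) ⊃ x) ⊃ ¬x) ⊃ y) ⊃ y): 1 > 0.24, so result = 0.24
((((((y ⊃ y) ⊃ x) ⊃ ¬x) ⊃ y) ⊃ y) ⊃ x): 0.24 > 0.23, so result = 0.23
(((((((y ⊃ y) ⊃ x) ⊃ ¬x) ⊃ y) ⊃ y) ⊃ x) ⊃ x): 0.23 ≤ 0.23, so result = 1
((((((((y ⊃ y) ⊃ x) ⊃ ¬x) ⊃ y) ⊃ y) ⊃ x) ⊃ x) ⊃ x): 1 > 0.23, so result = 0.23

0.23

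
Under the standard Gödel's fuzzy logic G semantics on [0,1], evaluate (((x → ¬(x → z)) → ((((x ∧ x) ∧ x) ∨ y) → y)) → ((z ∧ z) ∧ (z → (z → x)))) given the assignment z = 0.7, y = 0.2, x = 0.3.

(x → z): 0.3 ≤ 0.7, so result = 1
¬(x → z): Gödel ¬ of 1 = 0 (operand ≠ 0)
(x → ¬(x → z)): 0.3 > 0, so result = 0
(x ∧ x) = min(0.3, 0.3) = 0.3
((x ∧ x) ∧ x) = min(0.3, 0.3) = 0.3
(((x ∧ x) ∧ x) ∨ y) = max(0.3, 0.2) = 0.3
((((x ∧ x) ∧ x) ∨ y) → y): 0.3 > 0.2, so result = 0.2
((x → ¬(x → z)) → ((((x ∧ x) ∧ x) ∨ y) → y)): 0 ≤ 0.2, so result = 1
(z ∧ z) = min(0.7, 0.7) = 0.7
(z → x): 0.7 > 0.3, so result = 0.3
(z → (z → x)): 0.7 > 0.3, so result = 0.3
((z ∧ z) ∧ (z → (z → x))) = min(0.7, 0.3) = 0.3
(((x → ¬(x → z)) → ((((x ∧ x) ∧ x) ∨ y) → y)) → ((z ∧ z) ∧ (z → (z → x)))): 1 > 0.3, so result = 0.3

0.30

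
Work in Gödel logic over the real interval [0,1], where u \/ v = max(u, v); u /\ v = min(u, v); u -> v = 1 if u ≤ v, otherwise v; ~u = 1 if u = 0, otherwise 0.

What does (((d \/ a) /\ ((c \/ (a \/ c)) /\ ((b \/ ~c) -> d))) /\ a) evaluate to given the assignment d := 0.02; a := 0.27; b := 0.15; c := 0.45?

0.02

(d \/ a) = max(0.02, 0.27) = 0.27
(a \/ c) = max(0.27, 0.45) = 0.45
(c \/ (a \/ c)) = max(0.45, 0.45) = 0.45
~c: Gödel ¬ of 0.45 = 0 (operand ≠ 0)
(b \/ ~c) = max(0.15, 0) = 0.15
((b \/ ~c) -> d): 0.15 > 0.02, so result = 0.02
((c \/ (a \/ c)) /\ ((b \/ ~c) -> d)) = min(0.45, 0.02) = 0.02
((d \/ a) /\ ((c \/ (a \/ c)) /\ ((b \/ ~c) -> d))) = min(0.27, 0.02) = 0.02
(((d \/ a) /\ ((c \/ (a \/ c)) /\ ((b \/ ~c) -> d))) /\ a) = min(0.02, 0.27) = 0.02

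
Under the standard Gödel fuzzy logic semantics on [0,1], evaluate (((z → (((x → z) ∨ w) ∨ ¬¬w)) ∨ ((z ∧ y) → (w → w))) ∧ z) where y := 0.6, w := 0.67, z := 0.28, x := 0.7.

0.28

(x → z): 0.7 > 0.28, so result = 0.28
((x → z) ∨ w) = max(0.28, 0.67) = 0.67
¬w: Gödel ¬ of 0.67 = 0 (operand ≠ 0)
¬¬w: Gödel ¬ of 0 = 1 (operand is 0)
(((x → z) ∨ w) ∨ ¬¬w) = max(0.67, 1) = 1
(z → (((x → z) ∨ w) ∨ ¬¬w)): 0.28 ≤ 1, so result = 1
(z ∧ y) = min(0.28, 0.6) = 0.28
(w → w): 0.67 ≤ 0.67, so result = 1
((z ∧ y) → (w → w)): 0.28 ≤ 1, so result = 1
((z → (((x → z) ∨ w) ∨ ¬¬w)) ∨ ((z ∧ y) → (w → w))) = max(1, 1) = 1
(((z → (((x → z) ∨ w) ∨ ¬¬w)) ∨ ((z ∧ y) → (w → w))) ∧ z) = min(1, 0.28) = 0.28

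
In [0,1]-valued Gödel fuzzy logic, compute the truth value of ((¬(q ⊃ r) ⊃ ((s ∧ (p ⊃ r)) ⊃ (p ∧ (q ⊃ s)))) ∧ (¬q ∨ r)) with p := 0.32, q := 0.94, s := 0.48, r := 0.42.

0.42

(q ⊃ r): 0.94 > 0.42, so result = 0.42
¬(q ⊃ r): Gödel ¬ of 0.42 = 0 (operand ≠ 0)
(p ⊃ r): 0.32 ≤ 0.42, so result = 1
(s ∧ (p ⊃ r)) = min(0.48, 1) = 0.48
(q ⊃ s): 0.94 > 0.48, so result = 0.48
(p ∧ (q ⊃ s)) = min(0.32, 0.48) = 0.32
((s ∧ (p ⊃ r)) ⊃ (p ∧ (q ⊃ s))): 0.48 > 0.32, so result = 0.32
(¬(q ⊃ r) ⊃ ((s ∧ (p ⊃ r)) ⊃ (p ∧ (q ⊃ s)))): 0 ≤ 0.32, so result = 1
¬q: Gödel ¬ of 0.94 = 0 (operand ≠ 0)
(¬q ∨ r) = max(0, 0.42) = 0.42
((¬(q ⊃ r) ⊃ ((s ∧ (p ⊃ r)) ⊃ (p ∧ (q ⊃ s)))) ∧ (¬q ∨ r)) = min(1, 0.42) = 0.42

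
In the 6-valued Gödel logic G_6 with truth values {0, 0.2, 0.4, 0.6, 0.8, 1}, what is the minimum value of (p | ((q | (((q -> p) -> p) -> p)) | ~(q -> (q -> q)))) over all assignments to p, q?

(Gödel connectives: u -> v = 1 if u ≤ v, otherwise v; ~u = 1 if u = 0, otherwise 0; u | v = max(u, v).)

0.20

The minimum is attained at p = 0, q = 0.2:
  (q -> p): 0.2 > 0, so result = 0
  ((q -> p) -> p): 0 ≤ 0, so result = 1
  (((q -> p) -> p) -> p): 1 > 0, so result = 0
  (q | (((q -> p) -> p) -> p)) = max(0.2, 0) = 0.2
  (q -> q): 0.2 ≤ 0.2, so result = 1
  (q -> (q -> q)): 0.2 ≤ 1, so result = 1
  ~(q -> (q -> q)): Gödel ¬ of 1 = 0 (operand ≠ 0)
  ((q | (((q -> p) -> p) -> p)) | ~(q -> (q -> q))) = max(0.2, 0) = 0.2
  (p | ((q | (((q -> p) -> p) -> p)) | ~(q -> (q -> q)))) = max(0, 0.2) = 0.2
Checking all 36 assignments confirms none give a value below 0.20.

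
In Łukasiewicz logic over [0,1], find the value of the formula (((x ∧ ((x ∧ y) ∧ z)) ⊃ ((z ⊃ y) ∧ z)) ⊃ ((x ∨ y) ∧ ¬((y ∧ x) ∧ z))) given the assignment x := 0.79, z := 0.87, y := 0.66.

0.34

(x ∧ y) = min(0.79, 0.66) = 0.66
((x ∧ y) ∧ z) = min(0.66, 0.87) = 0.66
(x ∧ ((x ∧ y) ∧ z)) = min(0.79, 0.66) = 0.66
(z ⊃ y): min(1, 1 − 0.87 + 0.66) = 0.79
((z ⊃ y) ∧ z) = min(0.79, 0.87) = 0.79
((x ∧ ((x ∧ y) ∧ z)) ⊃ ((z ⊃ y) ∧ z)): min(1, 1 − 0.66 + 0.79) = 1
(x ∨ y) = max(0.79, 0.66) = 0.79
(y ∧ x) = min(0.66, 0.79) = 0.66
((y ∧ x) ∧ z) = min(0.66, 0.87) = 0.66
¬((y ∧ x) ∧ z): Łukasiewicz ¬ gives 1 − 0.66 = 0.34
((x ∨ y) ∧ ¬((y ∧ x) ∧ z)) = min(0.79, 0.34) = 0.34
(((x ∧ ((x ∧ y) ∧ z)) ⊃ ((z ⊃ y) ∧ z)) ⊃ ((x ∨ y) ∧ ¬((y ∧ x) ∧ z))): min(1, 1 − 1 + 0.34) = 0.34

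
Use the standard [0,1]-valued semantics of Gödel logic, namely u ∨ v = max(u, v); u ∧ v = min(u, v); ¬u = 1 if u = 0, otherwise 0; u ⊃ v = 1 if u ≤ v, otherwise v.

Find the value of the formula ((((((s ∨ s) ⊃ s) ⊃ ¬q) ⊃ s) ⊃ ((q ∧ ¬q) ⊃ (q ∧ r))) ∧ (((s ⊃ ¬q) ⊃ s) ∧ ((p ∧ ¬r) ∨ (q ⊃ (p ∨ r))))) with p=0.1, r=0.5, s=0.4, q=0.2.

(s ∨ s) = max(0.4, 0.4) = 0.4
((s ∨ s) ⊃ s): 0.4 ≤ 0.4, so result = 1
¬q: Gödel ¬ of 0.2 = 0 (operand ≠ 0)
(((s ∨ s) ⊃ s) ⊃ ¬q): 1 > 0, so result = 0
((((s ∨ s) ⊃ s) ⊃ ¬q) ⊃ s): 0 ≤ 0.4, so result = 1
¬q: Gödel ¬ of 0.2 = 0 (operand ≠ 0)
(q ∧ ¬q) = min(0.2, 0) = 0
(q ∧ r) = min(0.2, 0.5) = 0.2
((q ∧ ¬q) ⊃ (q ∧ r)): 0 ≤ 0.2, so result = 1
(((((s ∨ s) ⊃ s) ⊃ ¬q) ⊃ s) ⊃ ((q ∧ ¬q) ⊃ (q ∧ r))): 1 ≤ 1, so result = 1
¬q: Gödel ¬ of 0.2 = 0 (operand ≠ 0)
(s ⊃ ¬q): 0.4 > 0, so result = 0
((s ⊃ ¬q) ⊃ s): 0 ≤ 0.4, so result = 1
¬r: Gödel ¬ of 0.5 = 0 (operand ≠ 0)
(p ∧ ¬r) = min(0.1, 0) = 0
(p ∨ r) = max(0.1, 0.5) = 0.5
(q ⊃ (p ∨ r)): 0.2 ≤ 0.5, so result = 1
((p ∧ ¬r) ∨ (q ⊃ (p ∨ r))) = max(0, 1) = 1
(((s ⊃ ¬q) ⊃ s) ∧ ((p ∧ ¬r) ∨ (q ⊃ (p ∨ r)))) = min(1, 1) = 1
((((((s ∨ s) ⊃ s) ⊃ ¬q) ⊃ s) ⊃ ((q ∧ ¬q) ⊃ (q ∧ r))) ∧ (((s ⊃ ¬q) ⊃ s) ∧ ((p ∧ ¬r) ∨ (q ⊃ (p ∨ r))))) = min(1, 1) = 1

1.00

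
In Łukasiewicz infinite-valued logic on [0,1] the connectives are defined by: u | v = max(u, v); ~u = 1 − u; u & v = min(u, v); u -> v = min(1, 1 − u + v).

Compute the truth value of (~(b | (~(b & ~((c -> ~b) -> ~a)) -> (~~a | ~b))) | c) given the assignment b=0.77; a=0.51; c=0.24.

0.24

~b: Łukasiewicz ¬ gives 1 − 0.77 = 0.23
(c -> ~b): min(1, 1 − 0.24 + 0.23) = 0.99
~a: Łukasiewicz ¬ gives 1 − 0.51 = 0.49
((c -> ~b) -> ~a): min(1, 1 − 0.99 + 0.49) = 0.5
~((c -> ~b) -> ~a): Łukasiewicz ¬ gives 1 − 0.5 = 0.5
(b & ~((c -> ~b) -> ~a)) = min(0.77, 0.5) = 0.5
~(b & ~((c -> ~b) -> ~a)): Łukasiewicz ¬ gives 1 − 0.5 = 0.5
~a: Łukasiewicz ¬ gives 1 − 0.51 = 0.49
~~a: Łukasiewicz ¬ gives 1 − 0.49 = 0.51
~b: Łukasiewicz ¬ gives 1 − 0.77 = 0.23
(~~a | ~b) = max(0.51, 0.23) = 0.51
(~(b & ~((c -> ~b) -> ~a)) -> (~~a | ~b)): min(1, 1 − 0.5 + 0.51) = 1
(b | (~(b & ~((c -> ~b) -> ~a)) -> (~~a | ~b))) = max(0.77, 1) = 1
~(b | (~(b & ~((c -> ~b) -> ~a)) -> (~~a | ~b))): Łukasiewicz ¬ gives 1 − 1 = 0
(~(b | (~(b & ~((c -> ~b) -> ~a)) -> (~~a | ~b))) | c) = max(0, 0.24) = 0.24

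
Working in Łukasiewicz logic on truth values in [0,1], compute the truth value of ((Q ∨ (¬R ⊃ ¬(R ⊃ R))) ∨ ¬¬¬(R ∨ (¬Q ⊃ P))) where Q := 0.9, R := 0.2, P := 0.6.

0.90

¬R: Łukasiewicz ¬ gives 1 − 0.2 = 0.8
(R ⊃ R): min(1, 1 − 0.2 + 0.2) = 1
¬(R ⊃ R): Łukasiewicz ¬ gives 1 − 1 = 0
(¬R ⊃ ¬(R ⊃ R)): min(1, 1 − 0.8 + 0) = 0.2
(Q ∨ (¬R ⊃ ¬(R ⊃ R))) = max(0.9, 0.2) = 0.9
¬Q: Łukasiewicz ¬ gives 1 − 0.9 = 0.1
(¬Q ⊃ P): min(1, 1 − 0.1 + 0.6) = 1
(R ∨ (¬Q ⊃ P)) = max(0.2, 1) = 1
¬(R ∨ (¬Q ⊃ P)): Łukasiewicz ¬ gives 1 − 1 = 0
¬¬(R ∨ (¬Q ⊃ P)): Łukasiewicz ¬ gives 1 − 0 = 1
¬¬¬(R ∨ (¬Q ⊃ P)): Łukasiewicz ¬ gives 1 − 1 = 0
((Q ∨ (¬R ⊃ ¬(R ⊃ R))) ∨ ¬¬¬(R ∨ (¬Q ⊃ P))) = max(0.9, 0) = 0.9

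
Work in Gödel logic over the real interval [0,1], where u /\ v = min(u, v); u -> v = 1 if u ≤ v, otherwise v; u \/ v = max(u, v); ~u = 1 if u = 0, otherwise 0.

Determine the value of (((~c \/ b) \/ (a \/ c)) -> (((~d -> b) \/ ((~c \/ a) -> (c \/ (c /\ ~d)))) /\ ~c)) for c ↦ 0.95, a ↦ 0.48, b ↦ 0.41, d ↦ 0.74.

~c: Gödel ¬ of 0.95 = 0 (operand ≠ 0)
(~c \/ b) = max(0, 0.41) = 0.41
(a \/ c) = max(0.48, 0.95) = 0.95
((~c \/ b) \/ (a \/ c)) = max(0.41, 0.95) = 0.95
~d: Gödel ¬ of 0.74 = 0 (operand ≠ 0)
(~d -> b): 0 ≤ 0.41, so result = 1
~c: Gödel ¬ of 0.95 = 0 (operand ≠ 0)
(~c \/ a) = max(0, 0.48) = 0.48
~d: Gödel ¬ of 0.74 = 0 (operand ≠ 0)
(c /\ ~d) = min(0.95, 0) = 0
(c \/ (c /\ ~d)) = max(0.95, 0) = 0.95
((~c \/ a) -> (c \/ (c /\ ~d))): 0.48 ≤ 0.95, so result = 1
((~d -> b) \/ ((~c \/ a) -> (c \/ (c /\ ~d)))) = max(1, 1) = 1
~c: Gödel ¬ of 0.95 = 0 (operand ≠ 0)
(((~d -> b) \/ ((~c \/ a) -> (c \/ (c /\ ~d)))) /\ ~c) = min(1, 0) = 0
(((~c \/ b) \/ (a \/ c)) -> (((~d -> b) \/ ((~c \/ a) -> (c \/ (c /\ ~d)))) /\ ~c)): 0.95 > 0, so result = 0

0.00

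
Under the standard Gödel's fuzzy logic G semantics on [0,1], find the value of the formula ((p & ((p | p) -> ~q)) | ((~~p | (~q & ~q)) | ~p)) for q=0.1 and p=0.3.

1.00

(p | p) = max(0.3, 0.3) = 0.3
~q: Gödel ¬ of 0.1 = 0 (operand ≠ 0)
((p | p) -> ~q): 0.3 > 0, so result = 0
(p & ((p | p) -> ~q)) = min(0.3, 0) = 0
~p: Gödel ¬ of 0.3 = 0 (operand ≠ 0)
~~p: Gödel ¬ of 0 = 1 (operand is 0)
~q: Gödel ¬ of 0.1 = 0 (operand ≠ 0)
~q: Gödel ¬ of 0.1 = 0 (operand ≠ 0)
(~q & ~q) = min(0, 0) = 0
(~~p | (~q & ~q)) = max(1, 0) = 1
~p: Gödel ¬ of 0.3 = 0 (operand ≠ 0)
((~~p | (~q & ~q)) | ~p) = max(1, 0) = 1
((p & ((p | p) -> ~q)) | ((~~p | (~q & ~q)) | ~p)) = max(0, 1) = 1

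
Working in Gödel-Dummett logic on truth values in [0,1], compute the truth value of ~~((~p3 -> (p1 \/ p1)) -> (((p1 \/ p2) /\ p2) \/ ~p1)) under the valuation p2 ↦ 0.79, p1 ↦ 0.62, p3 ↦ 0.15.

1.00

~p3: Gödel ¬ of 0.15 = 0 (operand ≠ 0)
(p1 \/ p1) = max(0.62, 0.62) = 0.62
(~p3 -> (p1 \/ p1)): 0 ≤ 0.62, so result = 1
(p1 \/ p2) = max(0.62, 0.79) = 0.79
((p1 \/ p2) /\ p2) = min(0.79, 0.79) = 0.79
~p1: Gödel ¬ of 0.62 = 0 (operand ≠ 0)
(((p1 \/ p2) /\ p2) \/ ~p1) = max(0.79, 0) = 0.79
((~p3 -> (p1 \/ p1)) -> (((p1 \/ p2) /\ p2) \/ ~p1)): 1 > 0.79, so result = 0.79
~((~p3 -> (p1 \/ p1)) -> (((p1 \/ p2) /\ p2) \/ ~p1)): Gödel ¬ of 0.79 = 0 (operand ≠ 0)
~~((~p3 -> (p1 \/ p1)) -> (((p1 \/ p2) /\ p2) \/ ~p1)): Gödel ¬ of 0 = 1 (operand is 0)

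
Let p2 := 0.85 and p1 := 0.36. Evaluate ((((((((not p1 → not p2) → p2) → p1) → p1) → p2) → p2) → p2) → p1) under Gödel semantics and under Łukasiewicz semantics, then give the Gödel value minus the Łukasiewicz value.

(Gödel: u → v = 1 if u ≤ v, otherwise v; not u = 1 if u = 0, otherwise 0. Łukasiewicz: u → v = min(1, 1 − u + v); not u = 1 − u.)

-0.15

Gödel evaluation:
  not p1: Gödel ¬ of 0.36 = 0 (operand ≠ 0)
  not p2: Gödel ¬ of 0.85 = 0 (operand ≠ 0)
  (not p1 → not p2): 0 ≤ 0, so result = 1
  ((not p1 → not p2) → p2): 1 > 0.85, so result = 0.85
  (((not p1 → not p2) → p2) → p1): 0.85 > 0.36, so result = 0.36
  ((((not p1 → not p2) → p2) → p1) → p1): 0.36 ≤ 0.36, so result = 1
  (((((not p1 → not p2) → p2) → p1) → p1) → p2): 1 > 0.85, so result = 0.85
  ((((((not p1 → not p2) → p2) → p1) → p1) → p2) → p2): 0.85 ≤ 0.85, so result = 1
  (((((((not p1 → not p2) → p2) → p1) → p1) → p2) → p2) → p2): 1 > 0.85, so result = 0.85
  ((((((((not p1 → not p2) → p2) → p1) → p1) → p2) → p2) → p2) → p1): 0.85 > 0.36, so result = 0.36
  Gödel value = 0.36
Łukasiewicz evaluation:
  not p1: Łukasiewicz ¬ gives 1 − 0.36 = 0.64
  not p2: Łukasiewicz ¬ gives 1 − 0.85 = 0.15
  (not p1 → not p2): min(1, 1 − 0.64 + 0.15) = 0.51
  ((not p1 → not p2) → p2): min(1, 1 − 0.51 + 0.85) = 1
  (((not p1 → not p2) → p2) → p1): min(1, 1 − 1 + 0.36) = 0.36
  ((((not p1 → not p2) → p2) → p1) → p1): min(1, 1 − 0.36 + 0.36) = 1
  (((((not p1 → not p2) → p2) → p1) → p1) → p2): min(1, 1 − 1 + 0.85) = 0.85
  ((((((not p1 → not p2) → p2) → p1) → p1) → p2) → p2): min(1, 1 − 0.85 + 0.85) = 1
  (((((((not p1 → not p2) → p2) → p1) → p1) → p2) → p2) → p2): min(1, 1 − 1 + 0.85) = 0.85
  ((((((((not p1 → not p2) → p2) → p1) → p1) → p2) → p2) → p2) → p1): min(1, 1 − 0.85 + 0.36) = 0.51
  Łukasiewicz value = 0.51
Difference: 0.36 − 0.51 = -0.15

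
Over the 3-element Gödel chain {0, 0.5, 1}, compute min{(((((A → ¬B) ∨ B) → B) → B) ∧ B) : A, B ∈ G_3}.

The minimum is attained at A = 0, B = 0:
  ¬B: Gödel ¬ of 0 = 1 (operand is 0)
  (A → ¬B): 0 ≤ 1, so result = 1
  ((A → ¬B) ∨ B) = max(1, 0) = 1
  (((A → ¬B) ∨ B) → B): 1 > 0, so result = 0
  ((((A → ¬B) ∨ B) → B) → B): 0 ≤ 0, so result = 1
  (((((A → ¬B) ∨ B) → B) → B) ∧ B) = min(1, 0) = 0
Checking all 9 assignments confirms none give a value below 0.00.

0.00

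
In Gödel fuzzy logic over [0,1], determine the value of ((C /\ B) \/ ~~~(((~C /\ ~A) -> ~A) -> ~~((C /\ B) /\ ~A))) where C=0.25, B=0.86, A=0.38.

(C /\ B) = min(0.25, 0.86) = 0.25
~C: Gödel ¬ of 0.25 = 0 (operand ≠ 0)
~A: Gödel ¬ of 0.38 = 0 (operand ≠ 0)
(~C /\ ~A) = min(0, 0) = 0
~A: Gödel ¬ of 0.38 = 0 (operand ≠ 0)
((~C /\ ~A) -> ~A): 0 ≤ 0, so result = 1
(C /\ B) = min(0.25, 0.86) = 0.25
~A: Gödel ¬ of 0.38 = 0 (operand ≠ 0)
((C /\ B) /\ ~A) = min(0.25, 0) = 0
~((C /\ B) /\ ~A): Gödel ¬ of 0 = 1 (operand is 0)
~~((C /\ B) /\ ~A): Gödel ¬ of 1 = 0 (operand ≠ 0)
(((~C /\ ~A) -> ~A) -> ~~((C /\ B) /\ ~A)): 1 > 0, so result = 0
~(((~C /\ ~A) -> ~A) -> ~~((C /\ B) /\ ~A)): Gödel ¬ of 0 = 1 (operand is 0)
~~(((~C /\ ~A) -> ~A) -> ~~((C /\ B) /\ ~A)): Gödel ¬ of 1 = 0 (operand ≠ 0)
~~~(((~C /\ ~A) -> ~A) -> ~~((C /\ B) /\ ~A)): Gödel ¬ of 0 = 1 (operand is 0)
((C /\ B) \/ ~~~(((~C /\ ~A) -> ~A) -> ~~((C /\ B) /\ ~A))) = max(0.25, 1) = 1

1.00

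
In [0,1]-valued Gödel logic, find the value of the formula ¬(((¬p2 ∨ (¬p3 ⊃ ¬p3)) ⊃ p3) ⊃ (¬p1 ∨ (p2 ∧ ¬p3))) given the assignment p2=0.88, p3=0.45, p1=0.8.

¬p2: Gödel ¬ of 0.88 = 0 (operand ≠ 0)
¬p3: Gödel ¬ of 0.45 = 0 (operand ≠ 0)
¬p3: Gödel ¬ of 0.45 = 0 (operand ≠ 0)
(¬p3 ⊃ ¬p3): 0 ≤ 0, so result = 1
(¬p2 ∨ (¬p3 ⊃ ¬p3)) = max(0, 1) = 1
((¬p2 ∨ (¬p3 ⊃ ¬p3)) ⊃ p3): 1 > 0.45, so result = 0.45
¬p1: Gödel ¬ of 0.8 = 0 (operand ≠ 0)
¬p3: Gödel ¬ of 0.45 = 0 (operand ≠ 0)
(p2 ∧ ¬p3) = min(0.88, 0) = 0
(¬p1 ∨ (p2 ∧ ¬p3)) = max(0, 0) = 0
(((¬p2 ∨ (¬p3 ⊃ ¬p3)) ⊃ p3) ⊃ (¬p1 ∨ (p2 ∧ ¬p3))): 0.45 > 0, so result = 0
¬(((¬p2 ∨ (¬p3 ⊃ ¬p3)) ⊃ p3) ⊃ (¬p1 ∨ (p2 ∧ ¬p3))): Gödel ¬ of 0 = 1 (operand is 0)

1.00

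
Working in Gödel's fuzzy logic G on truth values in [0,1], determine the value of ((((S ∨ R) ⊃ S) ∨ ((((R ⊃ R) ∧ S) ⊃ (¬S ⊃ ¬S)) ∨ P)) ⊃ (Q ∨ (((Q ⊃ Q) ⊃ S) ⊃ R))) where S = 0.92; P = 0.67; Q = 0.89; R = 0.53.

(S ∨ R) = max(0.92, 0.53) = 0.92
((S ∨ R) ⊃ S): 0.92 ≤ 0.92, so result = 1
(R ⊃ R): 0.53 ≤ 0.53, so result = 1
((R ⊃ R) ∧ S) = min(1, 0.92) = 0.92
¬S: Gödel ¬ of 0.92 = 0 (operand ≠ 0)
¬S: Gödel ¬ of 0.92 = 0 (operand ≠ 0)
(¬S ⊃ ¬S): 0 ≤ 0, so result = 1
(((R ⊃ R) ∧ S) ⊃ (¬S ⊃ ¬S)): 0.92 ≤ 1, so result = 1
((((R ⊃ R) ∧ S) ⊃ (¬S ⊃ ¬S)) ∨ P) = max(1, 0.67) = 1
(((S ∨ R) ⊃ S) ∨ ((((R ⊃ R) ∧ S) ⊃ (¬S ⊃ ¬S)) ∨ P)) = max(1, 1) = 1
(Q ⊃ Q): 0.89 ≤ 0.89, so result = 1
((Q ⊃ Q) ⊃ S): 1 > 0.92, so result = 0.92
(((Q ⊃ Q) ⊃ S) ⊃ R): 0.92 > 0.53, so result = 0.53
(Q ∨ (((Q ⊃ Q) ⊃ S) ⊃ R)) = max(0.89, 0.53) = 0.89
((((S ∨ R) ⊃ S) ∨ ((((R ⊃ R) ∧ S) ⊃ (¬S ⊃ ¬S)) ∨ P)) ⊃ (Q ∨ (((Q ⊃ Q) ⊃ S) ⊃ R))): 1 > 0.89, so result = 0.89

0.89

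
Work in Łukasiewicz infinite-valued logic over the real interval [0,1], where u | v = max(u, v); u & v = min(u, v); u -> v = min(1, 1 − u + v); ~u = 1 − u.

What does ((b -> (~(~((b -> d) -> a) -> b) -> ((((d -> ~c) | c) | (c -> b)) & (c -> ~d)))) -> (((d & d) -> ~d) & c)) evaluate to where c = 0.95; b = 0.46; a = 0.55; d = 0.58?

0.84

(b -> d): min(1, 1 − 0.46 + 0.58) = 1
((b -> d) -> a): min(1, 1 − 1 + 0.55) = 0.55
~((b -> d) -> a): Łukasiewicz ¬ gives 1 − 0.55 = 0.45
(~((b -> d) -> a) -> b): min(1, 1 − 0.45 + 0.46) = 1
~(~((b -> d) -> a) -> b): Łukasiewicz ¬ gives 1 − 1 = 0
~c: Łukasiewicz ¬ gives 1 − 0.95 = 0.05
(d -> ~c): min(1, 1 − 0.58 + 0.05) = 0.47
((d -> ~c) | c) = max(0.47, 0.95) = 0.95
(c -> b): min(1, 1 − 0.95 + 0.46) = 0.51
(((d -> ~c) | c) | (c -> b)) = max(0.95, 0.51) = 0.95
~d: Łukasiewicz ¬ gives 1 − 0.58 = 0.42
(c -> ~d): min(1, 1 − 0.95 + 0.42) = 0.47
((((d -> ~c) | c) | (c -> b)) & (c -> ~d)) = min(0.95, 0.47) = 0.47
(~(~((b -> d) -> a) -> b) -> ((((d -> ~c) | c) | (c -> b)) & (c -> ~d))): min(1, 1 − 0 + 0.47) = 1
(b -> (~(~((b -> d) -> a) -> b) -> ((((d -> ~c) | c) | (c -> b)) & (c -> ~d)))): min(1, 1 − 0.46 + 1) = 1
(d & d) = min(0.58, 0.58) = 0.58
~d: Łukasiewicz ¬ gives 1 − 0.58 = 0.42
((d & d) -> ~d): min(1, 1 − 0.58 + 0.42) = 0.84
(((d & d) -> ~d) & c) = min(0.84, 0.95) = 0.84
((b -> (~(~((b -> d) -> a) -> b) -> ((((d -> ~c) | c) | (c -> b)) & (c -> ~d)))) -> (((d & d) -> ~d) & c)): min(1, 1 − 1 + 0.84) = 0.84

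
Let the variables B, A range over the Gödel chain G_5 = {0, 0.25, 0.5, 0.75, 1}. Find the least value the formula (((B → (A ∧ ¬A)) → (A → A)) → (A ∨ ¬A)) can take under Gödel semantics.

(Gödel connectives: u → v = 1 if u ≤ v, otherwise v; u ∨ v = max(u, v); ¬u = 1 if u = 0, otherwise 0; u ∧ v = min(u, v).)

The minimum is attained at B = 0, A = 0.25:
  ¬A: Gödel ¬ of 0.25 = 0 (operand ≠ 0)
  (A ∧ ¬A) = min(0.25, 0) = 0
  (B → (A ∧ ¬A)): 0 ≤ 0, so result = 1
  (A → A): 0.25 ≤ 0.25, so result = 1
  ((B → (A ∧ ¬A)) → (A → A)): 1 ≤ 1, so result = 1
  ¬A: Gödel ¬ of 0.25 = 0 (operand ≠ 0)
  (A ∨ ¬A) = max(0.25, 0) = 0.25
  (((B → (A ∧ ¬A)) → (A → A)) → (A ∨ ¬A)): 1 > 0.25, so result = 0.25
Checking all 25 assignments confirms none give a value below 0.25.

0.25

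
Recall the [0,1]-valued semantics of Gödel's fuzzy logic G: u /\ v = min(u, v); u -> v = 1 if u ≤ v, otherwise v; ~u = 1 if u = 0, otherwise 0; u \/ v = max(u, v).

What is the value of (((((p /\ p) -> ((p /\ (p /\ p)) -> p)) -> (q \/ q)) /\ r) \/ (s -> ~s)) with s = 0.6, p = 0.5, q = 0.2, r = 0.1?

0.10

(p /\ p) = min(0.5, 0.5) = 0.5
(p /\ p) = min(0.5, 0.5) = 0.5
(p /\ (p /\ p)) = min(0.5, 0.5) = 0.5
((p /\ (p /\ p)) -> p): 0.5 ≤ 0.5, so result = 1
((p /\ p) -> ((p /\ (p /\ p)) -> p)): 0.5 ≤ 1, so result = 1
(q \/ q) = max(0.2, 0.2) = 0.2
(((p /\ p) -> ((p /\ (p /\ p)) -> p)) -> (q \/ q)): 1 > 0.2, so result = 0.2
((((p /\ p) -> ((p /\ (p /\ p)) -> p)) -> (q \/ q)) /\ r) = min(0.2, 0.1) = 0.1
~s: Gödel ¬ of 0.6 = 0 (operand ≠ 0)
(s -> ~s): 0.6 > 0, so result = 0
(((((p /\ p) -> ((p /\ (p /\ p)) -> p)) -> (q \/ q)) /\ r) \/ (s -> ~s)) = max(0.1, 0) = 0.1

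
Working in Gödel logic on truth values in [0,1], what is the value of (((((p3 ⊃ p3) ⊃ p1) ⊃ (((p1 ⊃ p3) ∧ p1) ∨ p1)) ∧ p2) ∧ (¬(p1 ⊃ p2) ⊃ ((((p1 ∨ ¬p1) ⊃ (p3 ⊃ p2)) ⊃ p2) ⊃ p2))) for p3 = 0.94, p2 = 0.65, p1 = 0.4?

0.65

(p3 ⊃ p3): 0.94 ≤ 0.94, so result = 1
((p3 ⊃ p3) ⊃ p1): 1 > 0.4, so result = 0.4
(p1 ⊃ p3): 0.4 ≤ 0.94, so result = 1
((p1 ⊃ p3) ∧ p1) = min(1, 0.4) = 0.4
(((p1 ⊃ p3) ∧ p1) ∨ p1) = max(0.4, 0.4) = 0.4
(((p3 ⊃ p3) ⊃ p1) ⊃ (((p1 ⊃ p3) ∧ p1) ∨ p1)): 0.4 ≤ 0.4, so result = 1
((((p3 ⊃ p3) ⊃ p1) ⊃ (((p1 ⊃ p3) ∧ p1) ∨ p1)) ∧ p2) = min(1, 0.65) = 0.65
(p1 ⊃ p2): 0.4 ≤ 0.65, so result = 1
¬(p1 ⊃ p2): Gödel ¬ of 1 = 0 (operand ≠ 0)
¬p1: Gödel ¬ of 0.4 = 0 (operand ≠ 0)
(p1 ∨ ¬p1) = max(0.4, 0) = 0.4
(p3 ⊃ p2): 0.94 > 0.65, so result = 0.65
((p1 ∨ ¬p1) ⊃ (p3 ⊃ p2)): 0.4 ≤ 0.65, so result = 1
(((p1 ∨ ¬p1) ⊃ (p3 ⊃ p2)) ⊃ p2): 1 > 0.65, so result = 0.65
((((p1 ∨ ¬p1) ⊃ (p3 ⊃ p2)) ⊃ p2) ⊃ p2): 0.65 ≤ 0.65, so result = 1
(¬(p1 ⊃ p2) ⊃ ((((p1 ∨ ¬p1) ⊃ (p3 ⊃ p2)) ⊃ p2) ⊃ p2)): 0 ≤ 1, so result = 1
(((((p3 ⊃ p3) ⊃ p1) ⊃ (((p1 ⊃ p3) ∧ p1) ∨ p1)) ∧ p2) ∧ (¬(p1 ⊃ p2) ⊃ ((((p1 ∨ ¬p1) ⊃ (p3 ⊃ p2)) ⊃ p2) ⊃ p2))) = min(0.65, 1) = 0.65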